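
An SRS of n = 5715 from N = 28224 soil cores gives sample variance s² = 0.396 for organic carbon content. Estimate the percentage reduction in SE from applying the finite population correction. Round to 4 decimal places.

f = n/N = 5715/28224 = 0.20248724.
SE_no-fpc = √(s²/n) = 0.0083241419; SE_fpc = √((1−f)s²/n) = 0.0074337559.
Ratio = √(1−f) = 0.89303570. Reduction = 100·(1 − 0.89303570) = 10.6964%.

10.6964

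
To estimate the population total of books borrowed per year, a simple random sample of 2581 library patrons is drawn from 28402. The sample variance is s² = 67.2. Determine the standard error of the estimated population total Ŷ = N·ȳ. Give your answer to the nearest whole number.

4370

Var(Ŷ) = N²·Var(ȳ) = N²·(1 − n/N)·s²/n.
f = 2581/28402 = 0.09087388; Var(ȳ) = 0.90912612·67.2/2581 = 0.023670389.
Var(Ŷ) = 28402² · 0.023670389 = 1.9094278 × 10^7.
SE(Ŷ) = √(1.9094278 × 10^7) = 4370.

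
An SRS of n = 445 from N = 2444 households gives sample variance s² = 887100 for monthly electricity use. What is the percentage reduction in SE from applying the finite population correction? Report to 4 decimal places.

9.5610

f = n/N = 445/2444 = 0.18207856.
SE_no-fpc = √(s²/n) = 44.648439; SE_fpc = √((1−f)s²/n) = 40.379606.
Ratio = √(1−f) = 0.90439009. Reduction = 100·(1 − 0.90439009) = 9.5610%.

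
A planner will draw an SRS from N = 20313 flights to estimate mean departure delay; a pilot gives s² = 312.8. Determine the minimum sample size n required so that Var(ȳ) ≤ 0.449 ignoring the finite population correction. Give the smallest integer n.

697

Without fpc, n₀ = s²/D = 312.8/0.449 = 696.6592.
Rounding up, n = 697.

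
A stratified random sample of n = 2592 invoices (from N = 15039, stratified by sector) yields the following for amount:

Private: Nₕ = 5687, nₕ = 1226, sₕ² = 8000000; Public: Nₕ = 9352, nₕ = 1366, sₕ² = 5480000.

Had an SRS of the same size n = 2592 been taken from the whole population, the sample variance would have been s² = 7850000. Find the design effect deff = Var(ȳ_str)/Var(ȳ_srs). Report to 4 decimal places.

0.8205

Var(ȳ_str) = Σ Wₕ²(1−fₕ)sₕ²/nₕ with Wₕ = Nₕ/15039:
  Private: (5687/15039)²·(1−1226/5687)·8000000/1226 = 731.94264
  Public: (9352/15039)²·(1−1366/9352)·5480000/1366 = 1324.725
  → Var(ȳ_str) = 2056.6676.
Var(ȳ_srs) = (1 − 2592/15039)·7850000/2592 = 2506.5732.
deff = 2056.6676 / 2506.5732 = 0.8205.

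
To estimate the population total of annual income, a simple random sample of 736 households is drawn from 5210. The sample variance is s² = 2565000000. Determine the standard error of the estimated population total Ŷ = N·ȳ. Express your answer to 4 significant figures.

9.013 × 10^6

Var(Ŷ) = N²·Var(ȳ) = N²·(1 − n/N)·s²/n.
f = 736/5210 = 0.14126679; Var(ȳ) = 0.85873321·2565000000/736 = 2.9927319 × 10^6.
Var(Ŷ) = 5210² · (2.9927319 × 10^6) = 8.1235014 × 10^13.
SE(Ŷ) = √(8.1235014 × 10^13) = 9.013 × 10^6.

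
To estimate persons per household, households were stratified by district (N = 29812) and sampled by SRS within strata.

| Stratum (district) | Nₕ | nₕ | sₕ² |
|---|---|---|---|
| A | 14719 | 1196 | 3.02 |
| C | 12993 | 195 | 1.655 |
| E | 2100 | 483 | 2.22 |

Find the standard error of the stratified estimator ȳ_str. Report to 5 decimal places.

Var(ȳ_str) = Σₕ Wₕ²(1 − fₕ)sₕ²/nₕ with Wₕ = Nₕ/N, N = 29812.
A: Wₕ = 0.49372736; term = 0.49372736²·(1 − 0.08125552)·3.02/1196 = 5.6551599 × 10^-4.
C: Wₕ = 0.43583121; term = 0.43583121²·(1 − 0.01500808)·1.655/195 = 0.0015879349.
E: Wₕ = 0.07044143; term = 0.07044143²·(1 − 0.23000000)·2.22/483 = 1.7561149 × 10^-5.
Sum = 0.002171012.
SE = √(0.002171012) = 0.04659.

0.04659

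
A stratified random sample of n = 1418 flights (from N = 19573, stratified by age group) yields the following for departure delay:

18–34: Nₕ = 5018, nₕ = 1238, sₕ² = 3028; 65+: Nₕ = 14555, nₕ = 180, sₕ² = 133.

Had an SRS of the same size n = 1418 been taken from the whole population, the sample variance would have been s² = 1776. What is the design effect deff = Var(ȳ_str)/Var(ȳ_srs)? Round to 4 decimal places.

Var(ȳ_str) = Σ Wₕ²(1−fₕ)sₕ²/nₕ with Wₕ = Nₕ/19573:
  18–34: (5018/19573)²·(1−1238/5018)·3028/1238 = 0.12109965
  65+: (14555/19573)²·(1−180/14555)·133/180 = 0.40353797
  → Var(ȳ_str) = 0.52463762.
Var(ȳ_srs) = (1 − 1418/19573)·1776/1418 = 1.161731.
deff = 0.52463762 / 1.161731 = 0.4516.

0.4516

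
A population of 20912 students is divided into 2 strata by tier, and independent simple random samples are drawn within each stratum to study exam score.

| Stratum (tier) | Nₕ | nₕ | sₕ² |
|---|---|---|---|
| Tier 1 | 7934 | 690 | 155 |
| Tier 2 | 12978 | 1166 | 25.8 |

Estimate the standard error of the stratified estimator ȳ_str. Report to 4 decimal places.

Var(ȳ_str) = Σₕ Wₕ²(1 − fₕ)sₕ²/nₕ with Wₕ = Nₕ/N, N = 20912.
Tier 1: Wₕ = 0.37939939; term = 0.37939939²·(1 − 0.08696748)·155/690 = 0.02952311.
Tier 2: Wₕ = 0.62060061; term = 0.62060061²·(1 − 0.08984435)·25.8/1166 = 0.0077564183.
Sum = 0.037279528.
SE = √(0.037279528) = 0.1931.

0.1931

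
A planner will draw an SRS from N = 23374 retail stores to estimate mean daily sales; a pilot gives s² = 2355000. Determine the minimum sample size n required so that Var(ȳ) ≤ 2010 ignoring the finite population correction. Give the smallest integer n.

Without fpc, n₀ = s²/D = 2355000/2010 = 1171.6418.
Rounding up, n = 1172.

1172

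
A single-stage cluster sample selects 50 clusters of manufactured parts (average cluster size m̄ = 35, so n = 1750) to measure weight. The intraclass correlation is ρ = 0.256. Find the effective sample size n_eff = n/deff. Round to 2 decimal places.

deff = 1 + (35 − 1)·0.256 = 1 + 8.704 = 9.704.
n_eff = 1750 / 9.704 = 180.34.

180.34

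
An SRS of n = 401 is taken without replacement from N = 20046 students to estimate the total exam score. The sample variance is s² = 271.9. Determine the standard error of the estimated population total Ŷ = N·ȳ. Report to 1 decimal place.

Var(Ŷ) = N²·Var(ȳ) = N²·(1 − n/N)·s²/n.
f = 401/20046 = 0.02000399; Var(ȳ) = 0.97999601·271.9/401 = 0.66449106.
Var(Ŷ) = 20046² · 0.66449106 = 2.6702049 × 10^8.
SE(Ŷ) = √(2.6702049 × 10^8) = 16340.8.

16340.8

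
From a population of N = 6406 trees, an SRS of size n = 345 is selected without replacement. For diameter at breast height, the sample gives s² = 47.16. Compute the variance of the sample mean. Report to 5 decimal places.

Under SRS without replacement, Var(ȳ) = (1 − f)·s²/n with f = n/N = 345/6406 = 0.05385576.
Var(ȳ) = (1 − 0.05385576)·47.16/345 = 0.94614424·0.13669565 = 0.1293338.

0.12933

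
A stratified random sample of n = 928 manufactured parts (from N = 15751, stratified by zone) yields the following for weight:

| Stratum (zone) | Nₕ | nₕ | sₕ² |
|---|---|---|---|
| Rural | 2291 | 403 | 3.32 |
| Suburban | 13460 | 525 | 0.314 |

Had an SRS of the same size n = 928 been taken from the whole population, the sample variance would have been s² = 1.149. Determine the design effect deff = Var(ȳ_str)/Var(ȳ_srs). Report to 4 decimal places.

0.4835

Var(ȳ_str) = Σ Wₕ²(1−fₕ)sₕ²/nₕ with Wₕ = Nₕ/15751:
  Rural: (2291/15751)²·(1−403/2291)·3.32/403 = 1.4362957 × 10^-4
  Suburban: (13460/15751)²·(1−525/13460)·0.314/525 = 4.1972571 × 10^-4
  → Var(ȳ_str) = 5.6335528 × 10^-4.
Var(ȳ_srs) = (1 − 928/15751)·1.149/928 = 0.0011651988.
deff = (5.6335528 × 10^-4) / 0.0011651988 = 0.4835.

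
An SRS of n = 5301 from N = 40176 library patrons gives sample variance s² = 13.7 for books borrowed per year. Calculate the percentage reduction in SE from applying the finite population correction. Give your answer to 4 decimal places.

6.8305

f = n/N = 5301/40176 = 0.13194444.
SE_no-fpc = √(s²/n) = 0.050837172; SE_fpc = √((1−f)s²/n) = 0.047364738.
Ratio = √(1−f) = 0.93169499. Reduction = 100·(1 − 0.93169499) = 6.8305%.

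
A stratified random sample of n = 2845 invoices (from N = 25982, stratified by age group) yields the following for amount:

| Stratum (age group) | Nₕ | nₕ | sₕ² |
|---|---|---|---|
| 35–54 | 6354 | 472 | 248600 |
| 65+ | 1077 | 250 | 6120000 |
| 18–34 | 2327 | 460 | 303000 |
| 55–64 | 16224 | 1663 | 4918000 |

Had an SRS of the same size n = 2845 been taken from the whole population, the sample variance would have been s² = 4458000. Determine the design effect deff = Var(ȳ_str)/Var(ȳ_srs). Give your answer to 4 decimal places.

Var(ȳ_str) = Σ Wₕ²(1−fₕ)sₕ²/nₕ with Wₕ = Nₕ/25982:
  35–54: (6354/25982)²·(1−472/6354)·248600/472 = 29.159911
  65+: (1077/25982)²·(1−250/1077)·6120000/250 = 32.29888
  18–34: (2327/25982)²·(1−460/2327)·303000/460 = 4.2391652
  55–64: (16224/25982)²·(1−1663/16224)·4918000/1663 = 1034.9045
  → Var(ȳ_str) = 1100.6025.
Var(ȳ_srs) = (1 − 2845/25982)·4458000/2845 = 1395.3793.
deff = 1100.6025 / 1395.3793 = 0.7887.

0.7887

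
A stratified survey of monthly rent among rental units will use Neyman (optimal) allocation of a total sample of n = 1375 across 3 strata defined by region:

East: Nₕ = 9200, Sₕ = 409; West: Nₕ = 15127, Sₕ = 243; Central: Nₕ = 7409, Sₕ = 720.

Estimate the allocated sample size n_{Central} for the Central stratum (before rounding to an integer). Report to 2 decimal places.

574.24

Neyman allocation: nₕ = n·NₕSₕ / Σⱼ NⱼSⱼ.
Σ NⱼSⱼ = 9200·409 + 15127·243 + 7409·720 = 1.2773141 × 10^7.
n_{Central} = 1375·7409·720 / (1.2773141 × 10^7) = 574.24.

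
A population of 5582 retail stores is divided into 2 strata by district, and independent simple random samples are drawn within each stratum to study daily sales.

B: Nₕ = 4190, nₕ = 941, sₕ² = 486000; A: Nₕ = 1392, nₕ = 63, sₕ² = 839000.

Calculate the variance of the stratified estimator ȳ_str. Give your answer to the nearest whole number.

1016

Var(ȳ_str) = Σₕ Wₕ²(1 − fₕ)sₕ²/nₕ with Wₕ = Nₕ/N, N = 5582.
B: Wₕ = 0.75062702; term = 0.75062702²·(1 − 0.22458234)·486000/941 = 225.6476.
A: Wₕ = 0.24937298; term = 0.24937298²·(1 − 0.04525862)·839000/63 = 790.68948.
Sum = 1016.3371.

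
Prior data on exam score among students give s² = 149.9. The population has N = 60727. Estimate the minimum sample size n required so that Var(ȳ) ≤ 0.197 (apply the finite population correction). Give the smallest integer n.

Without fpc, n₀ = s²/D = 149.9/0.197 = 760.9137.
With fpc, (1 − n/N)·s²/n ≤ D requires n ≥ n₀/(1 + n₀/N) = 760.9137/(1 + 760.9137/60727) = 751.4974.
Rounding up, n = 752.

752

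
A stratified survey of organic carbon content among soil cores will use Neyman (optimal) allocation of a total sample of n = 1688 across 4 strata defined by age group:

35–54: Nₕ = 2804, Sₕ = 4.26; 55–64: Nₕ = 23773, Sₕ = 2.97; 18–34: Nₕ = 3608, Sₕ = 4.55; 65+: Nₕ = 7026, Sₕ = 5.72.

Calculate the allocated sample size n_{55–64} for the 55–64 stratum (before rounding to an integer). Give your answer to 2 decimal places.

Neyman allocation: nₕ = n·NₕSₕ / Σⱼ NⱼSⱼ.
Σ NⱼSⱼ = 2804·4.26 + 23773·2.97 + 3608·4.55 + 7026·5.72 = 139155.97.
n_{55–64} = 1688·23773·2.97 / 139155.97 = 856.47.

856.47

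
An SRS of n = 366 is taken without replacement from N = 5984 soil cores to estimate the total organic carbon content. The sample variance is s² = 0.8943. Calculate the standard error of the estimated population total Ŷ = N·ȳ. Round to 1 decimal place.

Var(Ŷ) = N²·Var(ȳ) = N²·(1 − n/N)·s²/n.
f = 366/5984 = 0.06116310; Var(ȳ) = 0.93883690·0.8943/366 = 0.0022939941.
Var(Ŷ) = 5984² · 0.0022939941 = 82143.928.
SE(Ŷ) = √(82143.928) = 286.6.

286.6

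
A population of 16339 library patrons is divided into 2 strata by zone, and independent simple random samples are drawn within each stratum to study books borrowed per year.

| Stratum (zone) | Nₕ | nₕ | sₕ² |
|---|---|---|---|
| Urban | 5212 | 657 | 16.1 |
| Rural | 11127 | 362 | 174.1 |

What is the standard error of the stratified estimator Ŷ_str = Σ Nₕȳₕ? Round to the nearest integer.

7628

Var(Ŷ_str) = Σₕ Nₕ²(1 − fₕ)sₕ²/nₕ.
Urban: 5212²·(1 − 657/5212)·16.1/657 = 581772.64.
Rural: 11127²·(1 − 362/11127)·174.1/362 = 5.7607937 × 10^7.
Sum = 5.818971 × 10^7.
SE = √(5.818971 × 10^7) = 7628.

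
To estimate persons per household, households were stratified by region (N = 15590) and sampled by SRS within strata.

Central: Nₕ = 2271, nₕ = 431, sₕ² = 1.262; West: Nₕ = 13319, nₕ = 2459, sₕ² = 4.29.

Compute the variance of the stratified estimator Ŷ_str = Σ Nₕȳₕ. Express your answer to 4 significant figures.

264600

Var(Ŷ_str) = Σₕ Nₕ²(1 − fₕ)sₕ²/nₕ.
Central: 2271²·(1 − 431/2271)·1.262/431 = 12235.368.
West: 13319²·(1 − 2459/13319)·4.29/2459 = 252348.2.
Sum = 264583.57.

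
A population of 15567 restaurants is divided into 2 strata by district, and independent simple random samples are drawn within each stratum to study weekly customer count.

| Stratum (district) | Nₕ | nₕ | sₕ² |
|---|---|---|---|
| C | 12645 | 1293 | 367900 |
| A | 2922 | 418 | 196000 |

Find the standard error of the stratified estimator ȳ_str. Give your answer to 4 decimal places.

13.5167

Var(ȳ_str) = Σₕ Wₕ²(1 − fₕ)sₕ²/nₕ with Wₕ = Nₕ/N, N = 15567.
C: Wₕ = 0.81229524; term = 0.81229524²·(1 − 0.10225386)·367900/1293 = 168.54374.
A: Wₕ = 0.18770476; term = 0.18770476²·(1 − 0.14305270)·196000/418 = 14.157432.
Sum = 182.70117.
SE = √(182.70117) = 13.5167.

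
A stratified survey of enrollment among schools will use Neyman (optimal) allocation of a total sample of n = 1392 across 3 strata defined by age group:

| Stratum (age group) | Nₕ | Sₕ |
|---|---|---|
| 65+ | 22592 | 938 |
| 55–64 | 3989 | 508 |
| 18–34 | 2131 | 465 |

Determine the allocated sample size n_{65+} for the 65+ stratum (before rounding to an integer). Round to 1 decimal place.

1218.5

Neyman allocation: nₕ = n·NₕSₕ / Σⱼ NⱼSⱼ.
Σ NⱼSⱼ = 22592·938 + 3989·508 + 2131·465 = 2.4208623 × 10^7.
n_{65+} = 1392·22592·938 / (2.4208623 × 10^7) = 1218.5.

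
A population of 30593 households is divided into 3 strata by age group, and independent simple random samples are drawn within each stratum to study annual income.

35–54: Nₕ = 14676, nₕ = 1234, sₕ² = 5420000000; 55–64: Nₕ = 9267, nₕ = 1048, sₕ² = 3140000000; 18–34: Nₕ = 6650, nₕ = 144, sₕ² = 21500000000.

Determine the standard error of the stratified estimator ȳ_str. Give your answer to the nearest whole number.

2841

Var(ȳ_str) = Σₕ Wₕ²(1 − fₕ)sₕ²/nₕ with Wₕ = Nₕ/N, N = 30593.
35–54: Wₕ = 0.47971758; term = 0.47971758²·(1 − 0.08408286)·5420000000/1234 = 925788.09.
55–64: Wₕ = 0.30291243; term = 0.30291243²·(1 − 0.11308946)·3140000000/1048 = 243827.33.
18–34: Wₕ = 0.21736999; term = 0.21736999²·(1 − 0.02165414)·21500000000/144 = 6.9018821 × 10^6.
Sum = 8.0714975 × 10^6.
SE = √(8.0714975 × 10^6) = 2841.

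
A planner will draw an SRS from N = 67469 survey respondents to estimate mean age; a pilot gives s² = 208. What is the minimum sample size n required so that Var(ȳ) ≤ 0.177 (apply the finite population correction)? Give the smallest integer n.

1156

Without fpc, n₀ = s²/D = 208/0.177 = 1175.1412.
With fpc, (1 − n/N)·s²/n ≤ D requires n ≥ n₀/(1 + n₀/N) = 1175.1412/(1 + 1175.1412/67469) = 1155.0236.
Rounding up, n = 1156.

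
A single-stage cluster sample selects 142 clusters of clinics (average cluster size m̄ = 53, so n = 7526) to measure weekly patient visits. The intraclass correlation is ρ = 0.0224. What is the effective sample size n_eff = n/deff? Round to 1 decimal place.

deff = 1 + (53 − 1)·0.0224 = 1 + 1.1648 = 2.1648.
n_eff = 7526 / 2.1648 = 3476.5.

3476.5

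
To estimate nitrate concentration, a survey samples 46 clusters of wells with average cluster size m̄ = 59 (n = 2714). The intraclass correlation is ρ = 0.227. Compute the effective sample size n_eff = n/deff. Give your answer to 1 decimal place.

191.6

deff = 1 + (59 − 1)·0.227 = 1 + 13.166 = 14.166.
n_eff = 2714 / 14.166 = 191.6.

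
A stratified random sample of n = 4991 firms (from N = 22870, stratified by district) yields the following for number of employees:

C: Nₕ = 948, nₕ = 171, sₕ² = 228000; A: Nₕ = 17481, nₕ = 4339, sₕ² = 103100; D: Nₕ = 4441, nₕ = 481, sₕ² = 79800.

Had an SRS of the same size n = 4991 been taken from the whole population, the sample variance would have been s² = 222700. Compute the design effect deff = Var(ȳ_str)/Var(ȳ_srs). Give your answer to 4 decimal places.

0.5129

Var(ȳ_str) = Σ Wₕ²(1−fₕ)sₕ²/nₕ with Wₕ = Nₕ/22870:
  C: (948/22870)²·(1−171/948)·228000/171 = 1.8777413
  A: (17481/22870)²·(1−4339/17481)·103100/4339 = 10.436729
  D: (4441/22870)²·(1−481/4441)·79800/481 = 5.5782946
  → Var(ȳ_str) = 17.892765.
Var(ȳ_srs) = (1 − 4991/22870)·222700/4991 = 34.882669.
deff = 17.892765 / 34.882669 = 0.5129.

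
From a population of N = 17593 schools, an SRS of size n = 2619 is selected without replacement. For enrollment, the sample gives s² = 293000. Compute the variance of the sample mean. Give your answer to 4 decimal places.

Under SRS without replacement, Var(ȳ) = (1 − f)·s²/n with f = n/N = 2619/17593 = 0.14886603.
Var(ȳ) = (1 − 0.14886603)·293000/2619 = 0.85113397·111.87476 = 95.22041.

95.2204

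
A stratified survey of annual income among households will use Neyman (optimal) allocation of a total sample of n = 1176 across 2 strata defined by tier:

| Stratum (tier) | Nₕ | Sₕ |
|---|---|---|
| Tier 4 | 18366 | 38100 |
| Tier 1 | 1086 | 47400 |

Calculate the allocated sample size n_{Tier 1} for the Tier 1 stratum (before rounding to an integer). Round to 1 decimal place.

Neyman allocation: nₕ = n·NₕSₕ / Σⱼ NⱼSⱼ.
Σ NⱼSⱼ = 18366·38100 + 1086·47400 = 7.51221 × 10^8.
n_{Tier 1} = 1176·1086·47400 / (7.51221 × 10^8) = 80.6.

80.6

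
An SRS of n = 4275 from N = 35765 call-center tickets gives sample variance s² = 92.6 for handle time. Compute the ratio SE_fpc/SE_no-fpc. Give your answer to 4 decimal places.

f = n/N = 4275/35765 = 0.11953027.
SE_no-fpc = √(s²/n) = 0.14717615; SE_fpc = √((1−f)s²/n) = 0.13810031.
Ratio = √(1−f) = 0.93833349.

0.9383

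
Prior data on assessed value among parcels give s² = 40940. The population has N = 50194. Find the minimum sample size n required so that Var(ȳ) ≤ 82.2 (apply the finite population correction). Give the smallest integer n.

494

Without fpc, n₀ = s²/D = 40940/82.2 = 498.0535.
With fpc, (1 − n/N)·s²/n ≤ D requires n ≥ n₀/(1 + n₀/N) = 498.0535/(1 + 498.0535/50194) = 493.1601.
Rounding up, n = 494.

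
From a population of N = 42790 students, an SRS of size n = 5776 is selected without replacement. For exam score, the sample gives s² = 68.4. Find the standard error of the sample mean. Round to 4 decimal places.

Under SRS without replacement, Var(ȳ) = (1 − f)·s²/n with f = n/N = 5776/42790 = 0.13498481.
Var(ȳ) = (1 − 0.13498481)·68.4/5776 = 0.86501519·0.011842105 = 0.010243601.
SE(ȳ) = √(0.010243601) = 0.1012.

0.1012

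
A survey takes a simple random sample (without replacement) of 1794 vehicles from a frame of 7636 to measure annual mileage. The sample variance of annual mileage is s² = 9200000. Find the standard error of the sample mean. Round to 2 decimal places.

62.64

Under SRS without replacement, Var(ȳ) = (1 − f)·s²/n with f = n/N = 1794/7636 = 0.23493976.
Var(ȳ) = (1 − 0.23493976)·9200000/1794 = 0.76506024·5128.2051 = 3923.3859.
SE(ȳ) = √(3923.3859) = 62.64.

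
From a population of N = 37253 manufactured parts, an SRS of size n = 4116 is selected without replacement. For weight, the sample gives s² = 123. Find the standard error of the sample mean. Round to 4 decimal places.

Under SRS without replacement, Var(ȳ) = (1 − f)·s²/n with f = n/N = 4116/37253 = 0.11048775.
Var(ȳ) = (1 − 0.11048775)·123/4116 = 0.88951225·0.029883382 = 0.026581634.
SE(ȳ) = √(0.026581634) = 0.1630.

0.1630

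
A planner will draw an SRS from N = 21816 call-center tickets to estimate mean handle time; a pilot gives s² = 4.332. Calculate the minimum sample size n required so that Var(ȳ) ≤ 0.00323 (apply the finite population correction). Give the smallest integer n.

1264

Without fpc, n₀ = s²/D = 4.332/0.00323 = 1341.1765.
With fpc, (1 − n/N)·s²/n ≤ D requires n ≥ n₀/(1 + n₀/N) = 1341.1765/(1 + 1341.1765/21816) = 1263.5006.
Rounding up, n = 1264.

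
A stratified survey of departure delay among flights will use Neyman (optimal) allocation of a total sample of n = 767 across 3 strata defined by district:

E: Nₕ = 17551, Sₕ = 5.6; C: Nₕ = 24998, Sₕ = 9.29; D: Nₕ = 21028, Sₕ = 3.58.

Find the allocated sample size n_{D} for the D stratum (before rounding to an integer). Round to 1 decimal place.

Neyman allocation: nₕ = n·NₕSₕ / Σⱼ NⱼSⱼ.
Σ NⱼSⱼ = 17551·5.6 + 24998·9.29 + 21028·3.58 = 405797.26.
n_{D} = 767·21028·3.58 / 405797.26 = 142.3.

142.3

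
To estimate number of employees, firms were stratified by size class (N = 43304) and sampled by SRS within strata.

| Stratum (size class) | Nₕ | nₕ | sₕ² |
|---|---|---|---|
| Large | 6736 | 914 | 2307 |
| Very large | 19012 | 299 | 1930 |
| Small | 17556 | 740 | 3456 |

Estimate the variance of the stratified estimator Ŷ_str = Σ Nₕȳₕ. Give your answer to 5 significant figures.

3.7742 × 10^9

Var(Ŷ_str) = Σₕ Nₕ²(1 − fₕ)sₕ²/nₕ.
Large: 6736²·(1 − 914/6736)·2307/914 = 9.8986434 × 10^7.
Very large: 19012²·(1 − 299/19012)·1930/299 = 2.2964518 × 10^9.
Small: 17556²·(1 − 740/17556)·3456/740 = 1.3787651 × 10^9.
Sum = 3.7742033 × 10^9.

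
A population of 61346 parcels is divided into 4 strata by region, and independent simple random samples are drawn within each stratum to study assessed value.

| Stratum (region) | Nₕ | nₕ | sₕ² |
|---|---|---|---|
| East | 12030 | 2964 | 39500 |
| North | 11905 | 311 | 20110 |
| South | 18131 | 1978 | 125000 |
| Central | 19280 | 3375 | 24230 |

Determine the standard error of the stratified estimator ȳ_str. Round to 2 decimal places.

Var(ȳ_str) = Σₕ Wₕ²(1 − fₕ)sₕ²/nₕ with Wₕ = Nₕ/N, N = 61346.
East: Wₕ = 0.19610081; term = 0.19610081²·(1 − 0.24638404)·39500/2964 = 0.38621376.
North: Wₕ = 0.19406318; term = 0.19406318²·(1 − 0.02612348)·20110/311 = 2.3716024.
South: Wₕ = 0.29555309; term = 0.29555309²·(1 − 0.10909492)·125000/1978 = 4.9179734.
Central: Wₕ = 0.31428292; term = 0.31428292²·(1 − 0.17505187)·24230/3375 = 0.58498919.
Sum = 8.2607788.
SE = √(8.2607788) = 2.87.

2.87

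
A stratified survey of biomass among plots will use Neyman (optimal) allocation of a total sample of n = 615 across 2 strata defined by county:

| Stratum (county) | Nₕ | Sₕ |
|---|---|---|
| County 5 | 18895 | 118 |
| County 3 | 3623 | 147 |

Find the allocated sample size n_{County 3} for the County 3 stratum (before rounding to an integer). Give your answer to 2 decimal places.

118.58

Neyman allocation: nₕ = n·NₕSₕ / Σⱼ NⱼSⱼ.
Σ NⱼSⱼ = 18895·118 + 3623·147 = 2.762191 × 10^6.
n_{County 3} = 615·3623·147 / (2.762191 × 10^6) = 118.58.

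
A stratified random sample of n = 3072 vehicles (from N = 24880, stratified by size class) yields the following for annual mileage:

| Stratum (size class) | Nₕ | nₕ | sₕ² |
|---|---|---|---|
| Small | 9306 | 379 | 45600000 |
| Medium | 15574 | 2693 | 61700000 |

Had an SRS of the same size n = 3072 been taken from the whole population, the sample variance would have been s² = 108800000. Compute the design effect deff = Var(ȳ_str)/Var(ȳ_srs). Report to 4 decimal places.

0.7593

Var(ȳ_str) = Σ Wₕ²(1−fₕ)sₕ²/nₕ with Wₕ = Nₕ/24880:
  Small: (9306/24880)²·(1−379/9306)·45600000/379 = 16147.06
  Medium: (15574/24880)²·(1−2693/15574)·61700000/2693 = 7425.0231
  → Var(ȳ_str) = 23572.083.
Var(ȳ_srs) = (1 − 3072/24880)·108800000/3072 = 31043.676.
deff = 23572.083 / 31043.676 = 0.7593.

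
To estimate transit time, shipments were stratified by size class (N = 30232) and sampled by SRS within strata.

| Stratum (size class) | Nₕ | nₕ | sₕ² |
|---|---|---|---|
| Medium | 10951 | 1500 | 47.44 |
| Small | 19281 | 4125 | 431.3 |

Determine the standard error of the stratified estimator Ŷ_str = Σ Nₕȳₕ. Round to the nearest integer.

5816

Var(Ŷ_str) = Σₕ Nₕ²(1 − fₕ)sₕ²/nₕ.
Medium: 10951²·(1 − 1500/10951)·47.44/1500 = 3.2732936 × 10^6.
Small: 19281²·(1 − 4125/19281)·431.3/4125 = 3.0554111 × 10^7.
Sum = 3.3827405 × 10^7.
SE = √(3.3827405 × 10^7) = 5816.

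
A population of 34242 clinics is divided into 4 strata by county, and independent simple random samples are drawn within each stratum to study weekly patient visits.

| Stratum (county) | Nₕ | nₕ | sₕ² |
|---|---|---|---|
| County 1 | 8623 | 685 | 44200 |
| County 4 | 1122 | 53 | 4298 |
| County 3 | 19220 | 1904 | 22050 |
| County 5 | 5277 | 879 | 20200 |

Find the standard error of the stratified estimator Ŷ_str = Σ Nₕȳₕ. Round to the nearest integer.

Var(Ŷ_str) = Σₕ Nₕ²(1 − fₕ)sₕ²/nₕ.
County 1: 8623²·(1 − 685/8623)·44200/685 = 4.4167333 × 10^9.
County 4: 1122²·(1 − 53/1122)·4298/53 = 9.7266011 × 10^7.
County 3: 19220²·(1 − 1904/19220)·22050/1904 = 3.8542742 × 10^9.
County 5: 5277²·(1 − 879/5277)·20200/879 = 5.3334081 × 10^8.
Sum = 8.9016143 × 10^9.
SE = √(8.9016143 × 10^9) = 94348.

94348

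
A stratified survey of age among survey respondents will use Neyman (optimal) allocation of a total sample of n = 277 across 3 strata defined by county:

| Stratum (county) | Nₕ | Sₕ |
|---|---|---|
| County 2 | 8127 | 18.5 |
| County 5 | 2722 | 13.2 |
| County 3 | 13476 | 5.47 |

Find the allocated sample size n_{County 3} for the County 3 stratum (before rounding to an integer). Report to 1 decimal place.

Neyman allocation: nₕ = n·NₕSₕ / Σⱼ NⱼSⱼ.
Σ NⱼSⱼ = 8127·18.5 + 2722·13.2 + 13476·5.47 = 259993.62.
n_{County 3} = 277·13476·5.47 / 259993.62 = 78.5.

78.5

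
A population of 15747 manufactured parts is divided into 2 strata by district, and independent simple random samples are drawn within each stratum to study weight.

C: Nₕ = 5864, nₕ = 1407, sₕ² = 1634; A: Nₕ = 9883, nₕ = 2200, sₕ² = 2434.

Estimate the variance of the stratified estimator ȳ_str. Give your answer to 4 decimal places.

Var(ȳ_str) = Σₕ Wₕ²(1 − fₕ)sₕ²/nₕ with Wₕ = Nₕ/N, N = 15747.
C: Wₕ = 0.37238839; term = 0.37238839²·(1 − 0.23993861)·1634/1407 = 0.12240493.
A: Wₕ = 0.62761161; term = 0.62761161²·(1 − 0.22260447)·2434/2200 = 0.3387832.
Sum = 0.46118813.

0.4612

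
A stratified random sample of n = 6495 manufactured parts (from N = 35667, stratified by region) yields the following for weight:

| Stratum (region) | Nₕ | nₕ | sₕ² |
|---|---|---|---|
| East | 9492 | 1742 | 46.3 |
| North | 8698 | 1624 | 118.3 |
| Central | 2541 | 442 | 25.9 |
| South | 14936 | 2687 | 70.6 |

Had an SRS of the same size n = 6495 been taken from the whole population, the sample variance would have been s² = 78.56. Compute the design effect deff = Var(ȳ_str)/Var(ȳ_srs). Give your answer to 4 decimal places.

0.9183

Var(ȳ_str) = Σ Wₕ²(1−fₕ)sₕ²/nₕ with Wₕ = Nₕ/35667:
  East: (9492/35667)²·(1−1742/9492)·46.3/1742 = 0.0015369478
  North: (8698/35667)²·(1−1624/8698)·118.3/1624 = 0.0035233032
  Central: (2541/35667)²·(1−442/2541)·25.9/442 = 2.4567527 × 10^-4
  South: (14936/35667)²·(1−2687/14936)·70.6/2687 = 0.0037786687
  → Var(ȳ_str) = 0.009084595.
Var(ȳ_srs) = (1 − 6495/35667)·78.56/6495 = 0.0098928618.
deff = 0.009084595 / 0.0098928618 = 0.9183.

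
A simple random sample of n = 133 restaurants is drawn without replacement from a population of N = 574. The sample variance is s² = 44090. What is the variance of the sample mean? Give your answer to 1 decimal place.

Under SRS without replacement, Var(ȳ) = (1 − f)·s²/n with f = n/N = 133/574 = 0.23170732.
Var(ȳ) = (1 − 0.23170732)·44090/133 = 0.76829268·331.50376 = 254.69191.

254.7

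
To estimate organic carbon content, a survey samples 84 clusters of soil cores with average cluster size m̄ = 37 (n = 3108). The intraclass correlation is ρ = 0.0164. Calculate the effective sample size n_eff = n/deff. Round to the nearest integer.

1954

deff = 1 + (37 − 1)·0.0164 = 1 + 0.5904 = 1.5904.
n_eff = 3108 / 1.5904 = 1954.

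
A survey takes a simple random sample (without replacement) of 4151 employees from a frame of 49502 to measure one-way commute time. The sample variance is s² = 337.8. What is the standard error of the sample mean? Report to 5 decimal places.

0.27305

Under SRS without replacement, Var(ȳ) = (1 − f)·s²/n with f = n/N = 4151/49502 = 0.08385520.
Var(ȳ) = (1 − 0.08385520)·337.8/4151 = 0.91614480·0.081377981 = 0.074554015.
SE(ȳ) = √(0.074554015) = 0.27305.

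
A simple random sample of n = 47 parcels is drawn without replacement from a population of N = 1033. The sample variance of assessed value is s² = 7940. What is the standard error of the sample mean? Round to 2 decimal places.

Under SRS without replacement, Var(ȳ) = (1 − f)·s²/n with f = n/N = 47/1033 = 0.04549855.
Var(ȳ) = (1 − 0.04549855)·7940/47 = 0.95450145·168.93617 = 161.24982.
SE(ȳ) = √(161.24982) = 12.70.

12.70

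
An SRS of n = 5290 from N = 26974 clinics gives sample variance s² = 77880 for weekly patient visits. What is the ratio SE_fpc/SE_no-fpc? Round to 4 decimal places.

0.8966

f = n/N = 5290/26974 = 0.19611478.
SE_no-fpc = √(s²/n) = 3.8369411; SE_fpc = √((1−f)s²/n) = 3.4401879.
Ratio = √(1−f) = 0.89659647.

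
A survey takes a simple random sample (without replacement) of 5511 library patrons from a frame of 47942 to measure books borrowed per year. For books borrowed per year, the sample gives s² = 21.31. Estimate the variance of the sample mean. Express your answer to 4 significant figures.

0.003422

Under SRS without replacement, Var(ȳ) = (1 − f)·s²/n with f = n/N = 5511/47942 = 0.11495140.
Var(ȳ) = (1 − 0.11495140)·21.31/5511 = 0.88504860·0.0038668118 = 0.0034223164.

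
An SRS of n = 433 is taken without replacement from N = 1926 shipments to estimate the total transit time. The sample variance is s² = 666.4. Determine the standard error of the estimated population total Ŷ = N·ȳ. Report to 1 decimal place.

2103.7

Var(Ŷ) = N²·Var(ȳ) = N²·(1 − n/N)·s²/n.
f = 433/1926 = 0.22481828; Var(ȳ) = 0.77518172·666.4/433 = 1.1930279.
Var(Ŷ) = 1926² · 1.1930279 = 4.4255084 × 10^6.
SE(Ŷ) = √(4.4255084 × 10^6) = 2103.7.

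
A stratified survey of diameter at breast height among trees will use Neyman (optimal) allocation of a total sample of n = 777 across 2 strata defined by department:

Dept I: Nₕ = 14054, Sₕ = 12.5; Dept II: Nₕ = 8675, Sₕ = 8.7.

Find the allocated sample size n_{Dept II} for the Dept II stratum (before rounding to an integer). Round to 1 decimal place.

233.5

Neyman allocation: nₕ = n·NₕSₕ / Σⱼ NⱼSⱼ.
Σ NⱼSⱼ = 14054·12.5 + 8675·8.7 = 251147.5.
n_{Dept II} = 777·8675·8.7 / 251147.5 = 233.5.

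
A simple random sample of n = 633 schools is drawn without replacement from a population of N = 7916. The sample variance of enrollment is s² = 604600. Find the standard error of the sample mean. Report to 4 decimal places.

29.6438

Under SRS without replacement, Var(ȳ) = (1 − f)·s²/n with f = n/N = 633/7916 = 0.07996463.
Var(ȳ) = (1 − 0.07996463)·604600/633 = 0.92003537·955.13428 = 878.75732.
SE(ȳ) = √(878.75732) = 29.6438.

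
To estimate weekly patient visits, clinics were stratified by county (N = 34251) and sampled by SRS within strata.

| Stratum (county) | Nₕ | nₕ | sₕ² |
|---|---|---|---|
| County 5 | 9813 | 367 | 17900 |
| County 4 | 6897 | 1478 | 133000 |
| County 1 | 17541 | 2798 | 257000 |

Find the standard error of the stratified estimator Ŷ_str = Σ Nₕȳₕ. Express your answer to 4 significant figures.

177900

Var(Ŷ_str) = Σₕ Nₕ²(1 − fₕ)sₕ²/nₕ.
County 5: 9813²·(1 − 367/9813)·17900/367 = 4.5210229 × 10^9.
County 4: 6897²·(1 − 1478/6897)·133000/1478 = 3.3632301 × 10^9.
County 1: 17541²·(1 − 2798/17541)·257000/2798 = 2.3753392 × 10^10.
Sum = 3.1637645 × 10^10.
SE = √(3.1637645 × 10^10) = 177900.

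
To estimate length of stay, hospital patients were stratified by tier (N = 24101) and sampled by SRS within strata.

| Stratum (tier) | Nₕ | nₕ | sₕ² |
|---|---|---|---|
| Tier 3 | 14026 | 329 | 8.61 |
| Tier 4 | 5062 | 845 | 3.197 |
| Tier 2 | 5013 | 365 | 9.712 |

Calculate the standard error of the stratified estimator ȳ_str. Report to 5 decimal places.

0.09931

Var(ȳ_str) = Σₕ Wₕ²(1 − fₕ)sₕ²/nₕ with Wₕ = Nₕ/N, N = 24101.
Tier 3: Wₕ = 0.58196755; term = 0.58196755²·(1 − 0.02345644)·8.61/329 = 0.0086555849.
Tier 4: Wₕ = 0.21003278; term = 0.21003278²·(1 − 0.16693007)·3.197/845 = 1.3904057 × 10^-4.
Tier 2: Wₕ = 0.20799967; term = 0.20799967²·(1 − 0.07281069)·9.712/365 = 0.0010673565.
Sum = 0.009861982.
SE = √(0.009861982) = 0.09931.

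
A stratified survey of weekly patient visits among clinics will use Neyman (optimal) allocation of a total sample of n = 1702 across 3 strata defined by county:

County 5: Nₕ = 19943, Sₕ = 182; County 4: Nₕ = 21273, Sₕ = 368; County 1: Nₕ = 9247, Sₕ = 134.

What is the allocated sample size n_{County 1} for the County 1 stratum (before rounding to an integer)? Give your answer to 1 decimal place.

Neyman allocation: nₕ = n·NₕSₕ / Σⱼ NⱼSⱼ.
Σ NⱼSⱼ = 19943·182 + 21273·368 + 9247·134 = 1.2697188 × 10^7.
n_{County 1} = 1702·9247·134 / (1.2697188 × 10^7) = 166.1.

166.1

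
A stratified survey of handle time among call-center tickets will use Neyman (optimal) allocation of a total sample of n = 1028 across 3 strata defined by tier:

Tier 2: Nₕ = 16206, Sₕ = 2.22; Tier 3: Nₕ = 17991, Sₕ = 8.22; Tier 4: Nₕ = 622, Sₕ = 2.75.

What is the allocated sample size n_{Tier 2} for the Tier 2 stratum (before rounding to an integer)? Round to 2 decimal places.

199.30

Neyman allocation: nₕ = n·NₕSₕ / Σⱼ NⱼSⱼ.
Σ NⱼSⱼ = 16206·2.22 + 17991·8.22 + 622·2.75 = 185573.84.
n_{Tier 2} = 1028·16206·2.22 / 185573.84 = 199.30.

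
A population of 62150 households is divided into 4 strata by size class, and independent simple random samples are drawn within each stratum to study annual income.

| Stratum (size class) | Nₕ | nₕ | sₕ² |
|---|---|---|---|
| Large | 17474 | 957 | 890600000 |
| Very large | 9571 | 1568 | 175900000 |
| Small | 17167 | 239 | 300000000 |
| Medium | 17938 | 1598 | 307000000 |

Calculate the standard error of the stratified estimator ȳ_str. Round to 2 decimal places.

Var(ȳ_str) = Σₕ Wₕ²(1 − fₕ)sₕ²/nₕ with Wₕ = Nₕ/N, N = 62150.
Large: Wₕ = 0.28115849; term = 0.28115849²·(1 − 0.05476708)·890600000/957 = 69536.365.
Very large: Wₕ = 0.15399839; term = 0.15399839²·(1 − 0.16382823)·175900000/1568 = 2224.5781.
Small: Wₕ = 0.27621883; term = 0.27621883²·(1 − 0.01392206)·300000000/239 = 94436.775.
Medium: Wₕ = 0.28862430; term = 0.28862430²·(1 − 0.08908462)·307000000/1598 = 14578.25.
Sum = 180775.97.
SE = √(180775.97) = 425.18.

425.18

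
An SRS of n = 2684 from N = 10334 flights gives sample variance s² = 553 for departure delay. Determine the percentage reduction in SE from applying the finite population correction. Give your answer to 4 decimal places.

13.9608

f = n/N = 2684/10334 = 0.25972518.
SE_no-fpc = √(s²/n) = 0.45391163; SE_fpc = √((1−f)s²/n) = 0.39054205.
Ratio = √(1−f) = 0.86039225. Reduction = 100·(1 − 0.86039225) = 13.9608%.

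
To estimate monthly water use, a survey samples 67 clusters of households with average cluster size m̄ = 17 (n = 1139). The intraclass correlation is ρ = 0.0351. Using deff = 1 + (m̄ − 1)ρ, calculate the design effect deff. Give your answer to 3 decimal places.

1.562

deff = 1 + (17 − 1)·0.0351 = 1 + 0.5616 = 1.5616.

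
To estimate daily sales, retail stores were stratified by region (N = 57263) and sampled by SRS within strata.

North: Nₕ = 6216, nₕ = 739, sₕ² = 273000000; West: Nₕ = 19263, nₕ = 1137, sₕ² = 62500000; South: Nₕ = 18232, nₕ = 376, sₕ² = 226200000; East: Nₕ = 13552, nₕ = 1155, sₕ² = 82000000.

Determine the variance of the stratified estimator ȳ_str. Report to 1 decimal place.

73053.9

Var(ȳ_str) = Σₕ Wₕ²(1 − fₕ)sₕ²/nₕ with Wₕ = Nₕ/N, N = 57263.
North: Wₕ = 0.10855177; term = 0.10855177²·(1 − 0.11888674)·273000000/739 = 3835.5157.
West: Wₕ = 0.33639523; term = 0.33639523²·(1 − 0.05902507)·62500000/1137 = 5853.2525.
South: Wₕ = 0.31839058; term = 0.31839058²·(1 − 0.02062308)·226200000/376 = 59727.598.
East: Wₕ = 0.23666242; term = 0.23666242²·(1 − 0.08522727)·82000000/1155 = 3637.5056.
Sum = 73053.872.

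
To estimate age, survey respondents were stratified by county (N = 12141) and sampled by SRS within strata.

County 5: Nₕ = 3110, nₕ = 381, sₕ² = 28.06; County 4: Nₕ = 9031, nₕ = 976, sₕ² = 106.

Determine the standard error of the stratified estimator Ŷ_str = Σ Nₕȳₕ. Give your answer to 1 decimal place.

Var(Ŷ_str) = Σₕ Nₕ²(1 − fₕ)sₕ²/nₕ.
County 5: 3110²·(1 − 381/3110)·28.06/381 = 625067.06.
County 4: 9031²·(1 − 976/9031)·106/976 = 7.900552 × 10^6.
Sum = 8.5256191 × 10^6.
SE = √(8.5256191 × 10^6) = 2919.9.

2919.9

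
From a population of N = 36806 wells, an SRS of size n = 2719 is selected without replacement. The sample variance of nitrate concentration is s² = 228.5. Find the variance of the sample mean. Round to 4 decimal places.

0.0778

Under SRS without replacement, Var(ȳ) = (1 − f)·s²/n with f = n/N = 2719/36806 = 0.07387382.
Var(ȳ) = (1 − 0.07387382)·228.5/2719 = 0.92612618·0.084038249 = 0.077830022.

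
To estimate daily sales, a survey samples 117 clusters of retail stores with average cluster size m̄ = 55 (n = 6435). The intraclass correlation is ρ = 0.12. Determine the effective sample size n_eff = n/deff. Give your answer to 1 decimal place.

860.3

deff = 1 + (55 − 1)·0.12 = 1 + 6.48 = 7.48.
n_eff = 6435 / 7.48 = 860.3.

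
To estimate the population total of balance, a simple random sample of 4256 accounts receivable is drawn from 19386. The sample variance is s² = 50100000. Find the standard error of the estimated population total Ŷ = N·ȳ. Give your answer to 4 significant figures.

1.858 × 10^6

Var(Ŷ) = N²·Var(ȳ) = N²·(1 − n/N)·s²/n.
f = 4256/19386 = 0.21953987; Var(ȳ) = 0.78046013·50100000/4256 = 9187.2773.
Var(Ŷ) = 19386² · 9187.2773 = 3.452735 × 10^12.
SE(Ŷ) = √(3.452735 × 10^12) = 1.858 × 10^6.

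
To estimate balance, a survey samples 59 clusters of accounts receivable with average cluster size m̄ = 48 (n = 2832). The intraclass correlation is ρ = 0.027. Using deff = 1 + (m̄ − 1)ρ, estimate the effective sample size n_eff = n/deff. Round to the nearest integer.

deff = 1 + (48 − 1)·0.027 = 1 + 1.269 = 2.269.
n_eff = 2832 / 2.269 = 1248.

1248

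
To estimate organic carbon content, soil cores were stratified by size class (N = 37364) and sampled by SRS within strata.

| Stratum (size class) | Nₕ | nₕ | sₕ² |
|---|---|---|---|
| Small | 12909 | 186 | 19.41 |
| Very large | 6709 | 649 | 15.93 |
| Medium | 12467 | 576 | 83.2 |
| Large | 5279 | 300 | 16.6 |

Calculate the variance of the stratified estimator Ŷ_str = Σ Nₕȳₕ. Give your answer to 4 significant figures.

Var(Ŷ_str) = Σₕ Nₕ²(1 − fₕ)sₕ²/nₕ.
Small: 12909²·(1 − 186/12909)·19.41/186 = 1.7139365 × 10^7.
Very large: 6709²·(1 − 649/6709)·15.93/649 = 997933.25.
Medium: 12467²·(1 − 576/12467)·83.2/576 = 2.1413181 × 10^7.
Large: 5279²·(1 − 300/5279)·16.6/300 = 1.4543891 × 10^6.
Sum = 4.1004868 × 10^7.

4.100 × 10^7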